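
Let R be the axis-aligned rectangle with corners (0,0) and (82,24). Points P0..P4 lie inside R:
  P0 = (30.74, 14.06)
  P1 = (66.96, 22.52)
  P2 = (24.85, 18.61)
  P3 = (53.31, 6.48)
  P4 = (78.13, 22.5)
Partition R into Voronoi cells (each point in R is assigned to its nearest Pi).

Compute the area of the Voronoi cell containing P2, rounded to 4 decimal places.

Area of P2's cell: 586.7095

1. box [0,82]×[0,24]: [(0, 0) (82, 0) (82, 24) (0, 24)]
2. ⊥bis P2·P0 via (27.795,16.335): [(0, 0) (15.1763, 0) (33.7162, 24) (0, 24)]  |A|=586.7095
3. ⊥bis P2·P1 via (45.905,20.565): [(0, 0) (15.1763, 0) (33.7162, 24) (0, 24)]  |A|=586.7095
4. ⊥bis P2·P3 via (39.08,12.545): [(0, 0) (15.1763, 0) (33.7162, 24) (0, 24)]  |A|=586.7095
5. ⊥bis P2·P4 via (51.49,20.555): [(0, 0) (15.1763, 0) (33.7162, 24) (0, 24)]  |A|=586.7095
6. canonical 4-gon: [(0, 0) (15.1763, 0) (33.7162, 24) (0, 24)]
7. shoelace: 586.7095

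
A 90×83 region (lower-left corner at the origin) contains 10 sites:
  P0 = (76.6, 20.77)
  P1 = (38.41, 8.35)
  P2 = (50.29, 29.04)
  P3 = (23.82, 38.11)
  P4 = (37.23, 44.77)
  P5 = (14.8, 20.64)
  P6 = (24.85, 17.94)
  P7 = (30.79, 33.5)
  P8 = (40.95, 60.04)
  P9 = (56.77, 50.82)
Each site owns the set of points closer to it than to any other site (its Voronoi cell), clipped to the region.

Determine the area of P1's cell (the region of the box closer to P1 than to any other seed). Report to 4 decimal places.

Area of P1's cell: 532.0946

1. box [0,90]×[0,83]: [(0, 0) (90, 0) (90, 83) (0, 83)]
2. ⊥bis P1·P0 via (57.505,14.56): [(0, 0) (62.2401, 0) (35.2472, 83) (0, 83)]  |A|=4045.7255
3. ⊥bis P1·P2 via (44.35,18.695): [(0, 44.1603) (0, 0) (62.2401, 0) (58.872, 10.3566)]  |A|=1622.2023
4. ⊥bis P1·P3 via (31.115,23.23): [(33.9939, 24.6414) (0, 7.9757) (0, 0) (62.2401, 0) (58.872, 10.3566)]  |A|=1007.1742
5. ⊥bis P1·P4 via (37.82,26.56): [(33.9939, 24.6414) (0, 7.9757) (0, 0) (62.2401, 0) (58.872, 10.3566)]  |A|=1007.1742
6. ⊥bis P1·P5 via (26.605,14.495): [(33.9939, 24.6414) (31.1646, 23.2543) (19.0597, 0) (62.2401, 0) (58.872, 10.3566)]  |A|=661.2838
7. ⊥bis P1·P6 via (31.63,13.145): [(38.0951, 22.2865) (22.3335, 0) (62.2401, 0) (58.872, 10.3566)]  |A|=532.1879
8. ⊥bis P1·P7 via (34.6,20.925): [(38.44, 22.0885) (37.8228, 21.9015) (22.3335, 0) (62.2401, 0) (58.872, 10.3566)]  |A|=532.0946
9. ⊥bis P1·P8 via (39.68,34.195): [(38.44, 22.0885) (37.8228, 21.9015) (22.3335, 0) (62.2401, 0) (58.872, 10.3566)]  |A|=532.0946
10. ⊥bis P1·P9 via (47.59,29.585): [(38.44, 22.0885) (37.8228, 21.9015) (22.3335, 0) (62.2401, 0) (58.872, 10.3566)]  |A|=532.0946
11. canonical 5-gon: [(38.44, 22.0885) (37.8228, 21.9015) (22.3335, 0) (62.2401, 0) (58.872, 10.3566)]
12. shoelace: 532.0946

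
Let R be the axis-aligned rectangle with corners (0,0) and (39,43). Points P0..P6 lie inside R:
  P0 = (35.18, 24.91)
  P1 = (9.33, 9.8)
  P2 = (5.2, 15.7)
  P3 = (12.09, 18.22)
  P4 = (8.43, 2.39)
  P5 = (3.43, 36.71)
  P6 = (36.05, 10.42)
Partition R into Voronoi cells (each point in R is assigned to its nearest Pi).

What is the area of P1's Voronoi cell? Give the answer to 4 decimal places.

1. box [0,39]×[0,43]: [(0, 0) (39, 0) (39, 43) (0, 43)]
2. ⊥bis P1·P0 via (22.255,17.355): [(0, 0) (32.3995, 0) (7.2648, 43) (0, 43)]  |A|=852.782
3. ⊥bis P1·P2 via (7.265,12.75): [(0, 7.6645) (0, 0) (32.3995, 0) (19.8126, 21.5334)]  |A|=424.7614
4. ⊥bis P1·P3 via (10.71,14.01): [(9.5896, 14.3772) (0, 7.6645) (0, 0) (32.3995, 0) (27.41, 8.5359)]  |A|=331.1411
5. ⊥bis P1·P4 via (8.88,6.095): [(9.5896, 14.3772) (0, 7.6645) (0, 7.1735) (30.3619, 3.4859) (27.41, 8.5359)]  |A|=165.7699
6. ⊥bis P1·P5 via (6.38,23.255): [(9.5896, 14.3772) (0, 7.6645) (0, 7.1735) (30.3619, 3.4859) (27.41, 8.5359)]  |A|=165.7699
7. ⊥bis P1·P6 via (22.69,10.11): [(22.6906, 10.0829) (9.5896, 14.3772) (0, 7.6645) (0, 7.1735) (22.8225, 4.4016)]  |A|=134.7803
8. canonical 5-gon: [(22.6906, 10.0829) (9.5896, 14.3772) (0, 7.6645) (0, 7.1735) (22.8225, 4.4016)]
9. shoelace: 134.7803

Area of P1's cell: 134.7803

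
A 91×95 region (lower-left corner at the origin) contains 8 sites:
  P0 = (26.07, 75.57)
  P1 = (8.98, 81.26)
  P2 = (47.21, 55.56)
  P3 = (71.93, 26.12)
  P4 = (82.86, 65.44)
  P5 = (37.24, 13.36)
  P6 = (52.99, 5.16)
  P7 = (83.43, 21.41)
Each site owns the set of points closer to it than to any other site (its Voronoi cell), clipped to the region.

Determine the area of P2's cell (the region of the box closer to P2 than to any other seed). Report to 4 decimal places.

Area of P2's cell: 1479.4539

1. box [0,91]×[0,95]: [(0, 0) (91, 0) (91, 95) (0, 95)]
2. ⊥bis P2·P0 via (36.64,65.565): [(0, 26.8559) (0, 0) (91, 0) (91, 95) (64.5016, 95)]  |A|=6447.2972
3. ⊥bis P2·P1 via (28.095,68.41): [(0.5534, 27.4405) (0, 26.6173) (0, 0) (91, 0) (91, 95) (64.5016, 95)]  |A|=6447.2312
4. ⊥bis P2·P3 via (59.57,40.84): [(0.5534, 27.4405) (0, 26.6173) (0, 0) (10.9321, 0) (91, 67.231) (91, 95) (64.5016, 95)]  |A|=3755.7097
5. ⊥bis P2·P4 via (65.035,60.5): [(57.5183, 87.6224) (0.5534, 27.4405) (0, 26.6173) (0, 0) (10.9321, 0) (68.4233, 48.2739)]  |A|=2645.5432
6. ⊥bis P2·P5 via (42.225,34.46): [(57.5183, 87.6224) (13.5992, 41.223) (49.8316, 32.6629) (68.4233, 48.2739)]  |A|=1479.4539
7. ⊥bis P2·P6 via (50.1,30.36): [(57.5183, 87.6224) (13.5992, 41.223) (49.8316, 32.6629) (68.4233, 48.2739)]  |A|=1479.4539
8. ⊥bis P2·P7 via (65.32,38.485): [(57.5183, 87.6224) (13.5992, 41.223) (49.8316, 32.6629) (68.4233, 48.2739)]  |A|=1479.4539
9. canonical 4-gon: [(57.5183, 87.6224) (13.5992, 41.223) (49.8316, 32.6629) (68.4233, 48.2739)]
10. shoelace: 1479.4539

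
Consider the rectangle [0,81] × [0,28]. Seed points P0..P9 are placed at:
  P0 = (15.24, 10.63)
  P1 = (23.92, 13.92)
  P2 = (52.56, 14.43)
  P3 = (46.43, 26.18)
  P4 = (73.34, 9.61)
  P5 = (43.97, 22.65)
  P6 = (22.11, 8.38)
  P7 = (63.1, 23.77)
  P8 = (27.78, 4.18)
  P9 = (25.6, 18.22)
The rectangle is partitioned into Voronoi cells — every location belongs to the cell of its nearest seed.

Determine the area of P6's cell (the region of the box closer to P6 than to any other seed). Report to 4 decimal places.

1. box [0,81]×[0,28]: [(0, 0) (81, 0) (81, 28) (0, 28)]
2. ⊥bis P6·P0 via (18.675,9.505): [(15.562, 0) (81, 0) (81, 28) (24.7323, 28)]  |A|=1703.8795
3. ⊥bis P6·P1 via (23.015,11.15): [(19.5812, 12.2719) (15.562, 0) (57.1426, 0)]  |A|=255.1361
4. ⊥bis P6·P2 via (37.335,11.405): [(38.3833, 6.129) (19.5812, 12.2719) (15.562, 0) (39.601, 0)]  |A|=201.3803
5. ⊥bis P6·P3 via (34.27,17.28): [(38.3833, 6.129) (19.5812, 12.2719) (15.562, 0) (39.601, 0)]  |A|=201.3803
6. ⊥bis P6·P4 via (47.725,8.995): [(38.3833, 6.129) (19.5812, 12.2719) (15.562, 0) (39.601, 0)]  |A|=201.3803
7. ⊥bis P6·P5 via (33.04,15.515): [(38.3833, 6.129) (19.5812, 12.2719) (15.562, 0) (39.601, 0)]  |A|=201.3803
8. ⊥bis P6·P7 via (42.605,16.075): [(38.3833, 6.129) (19.5812, 12.2719) (15.562, 0) (39.601, 0)]  |A|=201.3803
9. ⊥bis P6·P8 via (24.945,6.28): [(27.4734, 9.6934) (19.5812, 12.2719) (15.562, 0) (20.2931, 0)]  |A|=76.5384
10. ⊥bis P6·P9 via (23.855,13.3): [(27.4734, 9.6934) (19.5812, 12.2719) (15.562, 0) (20.2931, 0)]  |A|=76.5384
11. canonical 4-gon: [(27.4734, 9.6934) (19.5812, 12.2719) (15.562, 0) (20.2931, 0)]
12. shoelace: 76.5384

Area of P6's cell: 76.5384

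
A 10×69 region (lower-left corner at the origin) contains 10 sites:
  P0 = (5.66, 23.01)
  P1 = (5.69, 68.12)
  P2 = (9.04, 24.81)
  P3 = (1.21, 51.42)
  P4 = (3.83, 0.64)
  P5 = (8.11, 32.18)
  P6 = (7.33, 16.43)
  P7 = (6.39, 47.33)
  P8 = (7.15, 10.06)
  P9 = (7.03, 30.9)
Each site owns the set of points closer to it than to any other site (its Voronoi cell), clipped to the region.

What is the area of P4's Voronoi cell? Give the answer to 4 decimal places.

Area of P4's cell: 55.2270

1. box [0,10]×[0,69]: [(0, 0) (10, 0) (10, 69) (0, 69)]
2. ⊥bis P4·P0 via (4.745,11.825): [(0, 12.2132) (0, 0) (10, 0) (10, 11.3951)]  |A|=118.0414
3. ⊥bis P4·P1 via (4.76,34.38): [(0, 12.2132) (0, 0) (10, 0) (10, 11.3951)]  |A|=118.0414
4. ⊥bis P4·P2 via (6.435,12.725): [(0, 12.2132) (0, 0) (10, 0) (10, 11.3951)]  |A|=118.0414
5. ⊥bis P4·P3 via (2.52,26.03): [(0, 12.2132) (0, 0) (10, 0) (10, 11.3951)]  |A|=118.0414
6. ⊥bis P4·P5 via (5.97,16.41): [(0, 12.2132) (0, 0) (10, 0) (10, 11.3951)]  |A|=118.0414
7. ⊥bis P4·P6 via (5.58,8.535): [(0, 9.7719) (0, 0) (10, 0) (10, 7.5553)]  |A|=86.6356
8. ⊥bis P4·P7 via (5.11,23.985): [(0, 9.7719) (0, 0) (10, 0) (10, 7.5553)]  |A|=86.6356
9. ⊥bis P4·P8 via (5.49,5.35): [(0, 7.2849) (0, 0) (10, 0) (10, 3.7605)]  |A|=55.227
10. ⊥bis P4·P9 via (5.43,15.77): [(0, 7.2849) (0, 0) (10, 0) (10, 3.7605)]  |A|=55.227
11. canonical 4-gon: [(0, 7.2849) (0, 0) (10, 0) (10, 3.7605)]
12. shoelace: 55.227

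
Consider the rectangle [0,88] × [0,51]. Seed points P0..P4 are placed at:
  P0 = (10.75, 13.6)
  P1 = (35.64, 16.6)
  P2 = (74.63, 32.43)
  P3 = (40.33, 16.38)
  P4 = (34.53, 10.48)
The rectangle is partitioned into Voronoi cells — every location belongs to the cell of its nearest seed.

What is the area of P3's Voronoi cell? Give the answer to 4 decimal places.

Area of P3's cell: 856.0373

1. box [0,88]×[0,51]: [(0, 0) (88, 0) (88, 51) (0, 51)]
2. ⊥bis P3·P0 via (25.54,14.99): [(26.9488, 0) (88, 0) (88, 51) (22.1557, 51)]  |A|=3235.8355
3. ⊥bis P3·P1 via (37.985,16.49): [(37.2115, 0) (88, 0) (88, 51) (39.6038, 51)]  |A|=2529.2102
4. ⊥bis P3·P2 via (57.48,24.405): [(37.2115, 0) (68.8998, 0) (45.0354, 51) (39.6038, 51)]  |A|=946.5586
5. ⊥bis P3·P4 via (37.43,13.43): [(37.8233, 13.0433) (51.0916, 0) (68.8998, 0) (45.0354, 51) (39.6038, 51)]  |A|=856.0373
6. canonical 5-gon: [(37.8233, 13.0433) (51.0916, 0) (68.8998, 0) (45.0354, 51) (39.6038, 51)]
7. shoelace: 856.0373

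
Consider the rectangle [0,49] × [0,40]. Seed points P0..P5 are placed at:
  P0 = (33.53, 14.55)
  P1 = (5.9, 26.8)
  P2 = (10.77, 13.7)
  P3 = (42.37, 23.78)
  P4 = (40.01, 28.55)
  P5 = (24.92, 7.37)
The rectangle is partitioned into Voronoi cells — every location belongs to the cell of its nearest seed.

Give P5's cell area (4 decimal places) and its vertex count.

Area of P5's cell: 248.4580 (3 vertices)

1. box [0,49]×[0,40]: [(0, 0) (49, 0) (49, 40) (0, 40)]
2. ⊥bis P5·P0 via (29.225,10.96): [(0, 0) (38.3647, 0) (5.0081, 40) (0, 40)]  |A|=867.4567
3. ⊥bis P5·P1 via (15.41,17.085): [(0, 2.0002) (0, 0) (38.3647, 0) (20.2039, 21.7778)]  |A|=437.9542
4. ⊥bis P5·P2 via (17.845,10.535): [(13.1322, 0) (38.3647, 0) (21.942, 19.6935)]  |A|=248.458
5. ⊥bis P5·P3 via (33.645,15.575): [(13.1322, 0) (38.3647, 0) (21.942, 19.6935)]  |A|=248.458
6. ⊥bis P5·P4 via (32.465,17.96): [(13.1322, 0) (38.3647, 0) (21.942, 19.6935)]  |A|=248.458
7. canonical 3-gon: [(13.1322, 0) (38.3647, 0) (21.942, 19.6935)]
8. shoelace: 248.458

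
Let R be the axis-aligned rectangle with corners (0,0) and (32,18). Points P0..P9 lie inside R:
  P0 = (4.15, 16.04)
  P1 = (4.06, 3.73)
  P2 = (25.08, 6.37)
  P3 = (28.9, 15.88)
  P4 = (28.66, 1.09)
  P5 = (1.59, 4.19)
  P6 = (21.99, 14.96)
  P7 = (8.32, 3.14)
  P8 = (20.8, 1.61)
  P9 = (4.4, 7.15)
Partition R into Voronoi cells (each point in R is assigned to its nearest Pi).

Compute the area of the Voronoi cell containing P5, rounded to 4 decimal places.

1. box [0,32]×[0,18]: [(0, 0) (32, 0) (32, 18) (0, 18)]
2. ⊥bis P5·P0 via (2.87,10.115): [(0, 10.735) (0, 0) (32, 0) (32, 3.8219)]  |A|=232.9113
3. ⊥bis P5·P1 via (2.825,3.96): [(3.9287, 9.8863) (0, 10.735) (0, 0) (2.0875, 0)]  |A|=31.4061
4. ⊥bis P5·P2 via (13.335,5.28): [(3.9287, 9.8863) (0, 10.735) (0, 0) (2.0875, 0)]  |A|=31.4061
5. ⊥bis P5·P3 via (15.245,10.035): [(3.9287, 9.8863) (0, 10.735) (0, 0) (2.0875, 0)]  |A|=31.4061
6. ⊥bis P5·P4 via (15.125,2.64): [(3.9287, 9.8863) (0, 10.735) (0, 0) (2.0875, 0)]  |A|=31.4061
7. ⊥bis P5·P6 via (11.79,9.575): [(3.9287, 9.8863) (0, 10.735) (0, 0) (2.0875, 0)]  |A|=31.4061
8. ⊥bis P5·P7 via (4.955,3.665): [(3.9287, 9.8863) (0, 10.735) (0, 0) (2.0875, 0)]  |A|=31.4061
9. ⊥bis P5·P8 via (11.195,2.9): [(3.9287, 9.8863) (0, 10.735) (0, 0) (2.0875, 0)]  |A|=31.4061
10. ⊥bis P5·P9 via (2.995,5.67): [(3.1212, 5.5502) (0, 8.5132) (0, 0) (2.0875, 0)]  |A|=19.0786
11. canonical 4-gon: [(3.1212, 5.5502) (0, 8.5132) (0, 0) (2.0875, 0)]
12. shoelace: 19.0786

Area of P5's cell: 19.0786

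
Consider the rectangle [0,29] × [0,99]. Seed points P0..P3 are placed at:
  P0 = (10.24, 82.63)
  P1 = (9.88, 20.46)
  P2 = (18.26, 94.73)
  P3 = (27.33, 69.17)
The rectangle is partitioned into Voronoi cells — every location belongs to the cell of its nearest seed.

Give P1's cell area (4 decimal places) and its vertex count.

Area of P1's cell: 1342.2820 (4 vertices)

1. box [0,29]×[0,99]: [(0, 0) (29, 0) (29, 99) (0, 99)]
2. ⊥bis P1·P0 via (10.06,51.545): [(0, 51.6033) (0, 0) (29, 0) (29, 51.4353)]  |A|=1494.0594
3. ⊥bis P1·P2 via (14.07,57.595): [(0, 51.6033) (0, 0) (29, 0) (29, 51.4353)]  |A|=1494.0594
4. ⊥bis P1·P3 via (18.605,44.815): [(0, 51.4801) (0, 0) (29, 0) (29, 41.0911)]  |A|=1342.282
5. canonical 4-gon: [(0, 51.4801) (0, 0) (29, 0) (29, 41.0911)]
6. shoelace: 1342.282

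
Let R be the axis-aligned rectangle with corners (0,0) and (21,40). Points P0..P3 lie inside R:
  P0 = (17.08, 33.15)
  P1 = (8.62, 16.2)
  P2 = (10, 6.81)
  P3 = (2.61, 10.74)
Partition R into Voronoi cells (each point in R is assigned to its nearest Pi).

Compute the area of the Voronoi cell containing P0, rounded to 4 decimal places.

1. box [0,21]×[0,40]: [(0, 0) (21, 0) (21, 40) (0, 40)]
2. ⊥bis P0·P1 via (12.85,24.675): [(0, 31.0886) (21, 20.6072) (21, 40) (0, 40)]  |A|=297.1937
3. ⊥bis P0·P2 via (13.54,19.98): [(0, 31.0886) (21, 20.6072) (21, 40) (0, 40)]  |A|=297.1937
4. ⊥bis P0·P3 via (9.845,21.945): [(0, 31.0886) (21, 20.6072) (21, 40) (0, 40)]  |A|=297.1937
5. canonical 4-gon: [(0, 31.0886) (21, 20.6072) (21, 40) (0, 40)]
6. shoelace: 297.1937

Area of P0's cell: 297.1937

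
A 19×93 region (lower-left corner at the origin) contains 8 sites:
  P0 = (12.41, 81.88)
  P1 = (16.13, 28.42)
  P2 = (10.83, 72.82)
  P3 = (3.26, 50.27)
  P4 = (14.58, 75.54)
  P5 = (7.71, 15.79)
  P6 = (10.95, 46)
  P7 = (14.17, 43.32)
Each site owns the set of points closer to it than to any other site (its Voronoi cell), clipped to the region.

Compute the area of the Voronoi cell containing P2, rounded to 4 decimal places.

1. box [0,19]×[0,93]: [(0, 0) (19, 0) (19, 93) (0, 93)]
2. ⊥bis P2·P0 via (11.62,77.35): [(0, 79.3764) (0, 0) (19, 0) (19, 76.063)]  |A|=1476.6745
3. ⊥bis P2·P1 via (13.48,50.62): [(0, 79.3764) (0, 49.0109) (19, 51.2789) (19, 76.063)]  |A|=523.9213
4. ⊥bis P2·P3 via (7.045,61.545): [(0, 79.3764) (0, 63.91) (19, 57.5317) (19, 76.063)]  |A|=322.9782
5. ⊥bis P2·P4 via (12.705,74.18): [(10.2298, 77.5924) (0, 79.3764) (0, 63.91) (19, 57.5317) (19, 65.5012)]  |A|=276.6641
6. ⊥bis P2·P5 via (9.27,44.305): [(10.2298, 77.5924) (0, 79.3764) (0, 63.91) (19, 57.5317) (19, 65.5012)]  |A|=276.6641
7. ⊥bis P2·P6 via (10.89,59.41): [(10.2298, 77.5924) (0, 79.3764) (0, 63.91) (13.3718, 59.4211) (19, 59.4463) (19, 65.5012)]  |A|=271.2764
8. ⊥bis P2·P7 via (12.5,58.07): [(10.2298, 77.5924) (0, 79.3764) (0, 63.91) (13.3718, 59.4211) (19, 59.4463) (19, 65.5012)]  |A|=271.2764
9. canonical 6-gon: [(10.2298, 77.5924) (0, 79.3764) (0, 63.91) (13.3718, 59.4211) (19, 59.4463) (19, 65.5012)]
10. shoelace: 271.2764

Area of P2's cell: 271.2764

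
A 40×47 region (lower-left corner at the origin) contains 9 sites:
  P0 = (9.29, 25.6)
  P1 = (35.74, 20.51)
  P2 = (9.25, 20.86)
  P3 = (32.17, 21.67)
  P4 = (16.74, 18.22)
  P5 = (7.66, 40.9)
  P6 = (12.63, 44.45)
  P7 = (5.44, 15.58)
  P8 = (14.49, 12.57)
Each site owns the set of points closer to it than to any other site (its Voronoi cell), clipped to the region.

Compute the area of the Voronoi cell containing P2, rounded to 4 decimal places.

Area of P2's cell: 54.8508

1. box [0,40]×[0,47]: [(0, 0) (40, 0) (40, 47) (0, 47)]
2. ⊥bis P2·P0 via (9.27,23.23): [(0, 23.3082) (0, 0) (40, 0) (40, 22.9707)]  |A|=925.5781
3. ⊥bis P2·P1 via (22.495,20.685): [(22.5271, 23.1181) (0, 23.3082) (0, 0) (22.2217, 0)]  |A|=519.396
4. ⊥bis P2·P3 via (20.71,21.265): [(20.6439, 23.134) (0, 23.3082) (0, 0) (21.4615, 0)]  |A|=488.8324
5. ⊥bis P2·P4 via (12.995,19.54): [(14.2807, 23.1877) (0, 23.3082) (0, 0) (6.1077, 0)]  |A|=237.2413
6. ⊥bis P2·P5 via (8.455,30.88): [(14.2807, 23.1877) (0, 23.3082) (0, 0) (6.1077, 0)]  |A|=237.2413
7. ⊥bis P2·P6 via (10.94,32.655): [(14.2807, 23.1877) (0, 23.3082) (0, 0) (6.1077, 0)]  |A|=237.2413
8. ⊥bis P2·P7 via (7.345,18.22): [(11.4784, 15.2373) (14.2807, 23.1877) (0.2971, 23.3057)]  |A|=55.7529
9. ⊥bis P2·P8 via (11.87,16.715): [(10.5697, 15.8931) (12.0363, 16.8201) (14.2807, 23.1877) (0.2971, 23.3057)]  |A|=54.8508
10. canonical 4-gon: [(10.5697, 15.8931) (12.0363, 16.8201) (14.2807, 23.1877) (0.2971, 23.3057)]
11. shoelace: 54.8508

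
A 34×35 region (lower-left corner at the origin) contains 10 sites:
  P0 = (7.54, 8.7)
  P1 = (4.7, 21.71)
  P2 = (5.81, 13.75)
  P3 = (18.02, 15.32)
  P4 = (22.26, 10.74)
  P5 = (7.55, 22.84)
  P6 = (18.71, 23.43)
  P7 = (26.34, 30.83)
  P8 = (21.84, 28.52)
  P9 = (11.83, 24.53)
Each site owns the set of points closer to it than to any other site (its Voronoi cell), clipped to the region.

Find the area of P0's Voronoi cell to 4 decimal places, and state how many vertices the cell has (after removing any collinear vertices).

Area of P0's cell: 170.1141 (5 vertices)

1. box [0,34]×[0,35]: [(0, 0) (34, 0) (34, 35) (0, 35)]
2. ⊥bis P0·P1 via (6.12,15.205): [(0, 13.869) (0, 0) (34, 0) (34, 21.291)]  |A|=597.7212
3. ⊥bis P0·P2 via (6.675,11.225): [(0, 8.9383) (0, 0) (34, 0) (34, 20.5858)]  |A|=501.9107
4. ⊥bis P0·P3 via (12.78,12.01): [(12.1016, 13.084) (0, 8.9383) (0, 0) (20.3665, 0)]  |A|=187.3213
5. ⊥bis P0·P4 via (14.9,9.72): [(15.0893, 8.3542) (12.1016, 13.084) (0, 8.9383) (0, 0) (16.2471, 0)]  |A|=170.1141
6. ⊥bis P0·P5 via (7.545,15.77): [(15.0893, 8.3542) (12.1016, 13.084) (0, 8.9383) (0, 0) (16.2471, 0)]  |A|=170.1141
7. ⊥bis P0·P6 via (13.125,16.065): [(15.0893, 8.3542) (12.1016, 13.084) (0, 8.9383) (0, 0) (16.2471, 0)]  |A|=170.1141
8. ⊥bis P0·P7 via (16.94,19.765): [(15.0893, 8.3542) (12.1016, 13.084) (0, 8.9383) (0, 0) (16.2471, 0)]  |A|=170.1141
9. ⊥bis P0·P8 via (14.69,18.61): [(15.0893, 8.3542) (12.1016, 13.084) (0, 8.9383) (0, 0) (16.2471, 0)]  |A|=170.1141
10. ⊥bis P0·P9 via (9.685,16.615): [(15.0893, 8.3542) (12.1016, 13.084) (0, 8.9383) (0, 0) (16.2471, 0)]  |A|=170.1141
11. canonical 5-gon: [(15.0893, 8.3542) (12.1016, 13.084) (0, 8.9383) (0, 0) (16.2471, 0)]
12. shoelace: 170.1141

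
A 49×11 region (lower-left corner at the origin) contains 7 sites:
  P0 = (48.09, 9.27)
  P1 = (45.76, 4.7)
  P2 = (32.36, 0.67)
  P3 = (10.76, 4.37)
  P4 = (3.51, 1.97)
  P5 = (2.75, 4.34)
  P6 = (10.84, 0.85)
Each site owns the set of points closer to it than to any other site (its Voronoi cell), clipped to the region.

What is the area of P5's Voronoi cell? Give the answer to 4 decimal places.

Area of P5's cell: 52.3742

1. box [0,49]×[0,11]: [(0, 0) (49, 0) (49, 11) (0, 11)]
2. ⊥bis P5·P0 via (25.42,6.805): [(0, 0) (26.1599, 0) (24.9639, 11) (0, 11)]  |A|=281.1809
3. ⊥bis P5·P1 via (24.255,4.52): [(0, 0) (24.2928, 0) (24.2008, 11) (0, 11)]  |A|=266.7148
4. ⊥bis P5·P2 via (17.555,2.505): [(0, 0) (17.2445, 0) (18.6079, 11) (0, 11)]  |A|=197.1884
5. ⊥bis P5·P3 via (6.755,4.355): [(0, 0) (6.7713, 0) (6.7301, 11) (0, 11)]  |A|=74.2578
6. ⊥bis P5·P4 via (3.13,3.155): [(0, 2.1513) (6.7551, 4.3175) (6.7301, 11) (0, 11)]  |A|=52.3742
7. ⊥bis P5·P6 via (6.795,2.595): [(0, 2.1513) (6.7551, 4.3175) (6.7301, 11) (0, 11)]  |A|=52.3742
8. canonical 4-gon: [(0, 2.1513) (6.7551, 4.3175) (6.7301, 11) (0, 11)]
9. shoelace: 52.3742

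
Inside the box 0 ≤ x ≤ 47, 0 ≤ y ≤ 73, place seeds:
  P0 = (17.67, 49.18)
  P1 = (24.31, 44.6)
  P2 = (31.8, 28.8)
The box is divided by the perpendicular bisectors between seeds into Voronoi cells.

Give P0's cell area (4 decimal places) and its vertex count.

Area of P0's cell: 1083.3947 (4 vertices)

1. box [0,47]×[0,73]: [(0, 0) (47, 0) (47, 73) (0, 73)]
2. ⊥bis P0·P1 via (20.99,46.89): [(0, 16.4591) (38.9996, 73) (0, 73)]  |A|=1102.5368
3. ⊥bis P0·P2 via (24.735,38.99): [(0, 21.8406) (7.1141, 26.7729) (38.9996, 73) (0, 73)]  |A|=1083.3947
4. canonical 4-gon: [(0, 21.8406) (7.1141, 26.7729) (38.9996, 73) (0, 73)]
5. shoelace: 1083.3947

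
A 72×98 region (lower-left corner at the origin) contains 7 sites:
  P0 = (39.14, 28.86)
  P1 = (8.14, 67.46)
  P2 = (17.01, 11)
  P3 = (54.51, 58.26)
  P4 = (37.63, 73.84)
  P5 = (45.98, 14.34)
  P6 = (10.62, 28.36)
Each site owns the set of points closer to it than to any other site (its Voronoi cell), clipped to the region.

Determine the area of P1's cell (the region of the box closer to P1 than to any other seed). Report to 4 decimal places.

1. box [0,72]×[0,98]: [(0, 0) (72, 0) (72, 98) (0, 98)]
2. ⊥bis P1·P0 via (23.64,48.16): [(0, 29.1745) (72, 86.9983) (72, 98) (0, 98)]  |A|=2873.7774
3. ⊥bis P1·P2 via (12.575,39.23): [(0, 37.2544) (12.5075, 39.2194) (72, 86.9983) (72, 98) (0, 98)]  |A|=2823.2475
4. ⊥bis P1·P3 via (31.325,62.86): [(0, 37.2544) (12.5075, 39.2194) (29.3123, 52.7155) (38.2969, 98) (0, 98)]  |A|=1825.3155
5. ⊥bis P1·P4 via (22.885,70.65): [(0, 37.2544) (12.5075, 39.2194) (27.1421, 50.9726) (16.968, 98) (0, 98)]  |A|=1282.4846
6. ⊥bis P1·P5 via (27.06,40.9): [(0, 37.2544) (12.5075, 39.2194) (27.1421, 50.9726) (16.968, 98) (0, 98)]  |A|=1282.4846
7. ⊥bis P1·P6 via (9.38,47.91): [(0, 47.3151) (24.5248, 48.8706) (27.1421, 50.9726) (16.968, 98) (0, 98)]  |A|=1110.5679
8. canonical 5-gon: [(0, 47.3151) (24.5248, 48.8706) (27.1421, 50.9726) (16.968, 98) (0, 98)]
9. shoelace: 1110.5679

Area of P1's cell: 1110.5679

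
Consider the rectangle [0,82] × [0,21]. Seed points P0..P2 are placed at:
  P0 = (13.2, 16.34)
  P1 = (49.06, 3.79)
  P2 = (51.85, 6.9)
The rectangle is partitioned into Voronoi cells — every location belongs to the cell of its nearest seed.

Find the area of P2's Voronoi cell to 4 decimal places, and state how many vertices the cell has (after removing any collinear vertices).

Area of P2's cell: 781.9089 (5 vertices)

1. box [0,82]×[0,21]: [(0, 0) (82, 0) (82, 21) (0, 21)]
2. ⊥bis P2·P0 via (32.525,11.62): [(29.6869, 0) (82, 0) (82, 21) (34.816, 21)]  |A|=1044.7196
3. ⊥bis P2·P1 via (50.455,5.345): [(34.4904, 19.6669) (56.413, 0) (82, 0) (82, 21) (34.816, 21)]  |A|=781.9089
4. canonical 5-gon: [(34.4904, 19.6669) (56.413, 0) (82, 0) (82, 21) (34.816, 21)]
5. shoelace: 781.9089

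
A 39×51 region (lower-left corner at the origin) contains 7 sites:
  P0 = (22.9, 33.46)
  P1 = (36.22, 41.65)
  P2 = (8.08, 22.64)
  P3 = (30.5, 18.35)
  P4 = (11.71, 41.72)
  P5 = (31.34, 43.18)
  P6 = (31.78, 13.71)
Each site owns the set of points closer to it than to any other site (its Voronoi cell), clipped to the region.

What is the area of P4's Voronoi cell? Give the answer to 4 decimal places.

1. box [0,39]×[0,51]: [(0, 0) (39, 0) (39, 51) (0, 51)]
2. ⊥bis P4·P0 via (17.305,37.59): [(0, 14.1465) (27.2037, 51) (0, 51)]  |A|=501.2754
3. ⊥bis P4·P1 via (23.965,41.685): [(0, 14.1465) (23.9791, 46.6316) (23.9916, 51) (0, 51)]  |A|=494.2595
4. ⊥bis P4·P2 via (9.895,32.18): [(0, 34.0625) (12.8908, 31.61) (23.9791, 46.6316) (23.9916, 51) (0, 51)]  |A|=365.8926
5. ⊥bis P4·P3 via (21.105,30.035): [(0, 34.0625) (12.8908, 31.61) (23.9791, 46.6316) (23.9916, 51) (0, 51)]  |A|=365.8926
6. ⊥bis P4·P5 via (21.525,42.45): [(0, 34.0625) (12.8908, 31.61) (21.4671, 43.2285) (20.8891, 51) (0, 51)]  |A|=348.3714
7. ⊥bis P4·P6 via (21.745,27.715): [(0, 34.0625) (12.8908, 31.61) (21.4671, 43.2285) (20.8891, 51) (0, 51)]  |A|=348.3714
8. canonical 5-gon: [(0, 34.0625) (12.8908, 31.61) (21.4671, 43.2285) (20.8891, 51) (0, 51)]
9. shoelace: 348.3714

Area of P4's cell: 348.3714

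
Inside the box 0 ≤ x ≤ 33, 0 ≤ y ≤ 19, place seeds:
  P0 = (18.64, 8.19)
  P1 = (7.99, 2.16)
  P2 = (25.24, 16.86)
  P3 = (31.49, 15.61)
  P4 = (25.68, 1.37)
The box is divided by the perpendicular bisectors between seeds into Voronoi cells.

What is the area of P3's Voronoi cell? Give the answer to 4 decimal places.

1. box [0,33]×[0,19]: [(0, 0) (33, 0) (33, 19) (0, 19)]
2. ⊥bis P3·P0 via (25.065,11.9): [(31.9364, 0) (33, 0) (33, 19) (20.9652, 19)]  |A|=124.4341
3. ⊥bis P3·P1 via (19.74,8.885): [(31.9364, 0) (33, 0) (33, 19) (20.9652, 19)]  |A|=124.4341
4. ⊥bis P3·P2 via (28.365,16.235): [(26.8721, 8.7705) (31.9364, 0) (33, 0) (33, 19) (28.918, 19)]  |A|=83.7576
5. ⊥bis P3·P4 via (28.585,8.49): [(26.9495, 9.1573) (33, 6.6887) (33, 19) (28.918, 19)]  |A|=57.3341
6. canonical 4-gon: [(26.9495, 9.1573) (33, 6.6887) (33, 19) (28.918, 19)]
7. shoelace: 57.3341

Area of P3's cell: 57.3341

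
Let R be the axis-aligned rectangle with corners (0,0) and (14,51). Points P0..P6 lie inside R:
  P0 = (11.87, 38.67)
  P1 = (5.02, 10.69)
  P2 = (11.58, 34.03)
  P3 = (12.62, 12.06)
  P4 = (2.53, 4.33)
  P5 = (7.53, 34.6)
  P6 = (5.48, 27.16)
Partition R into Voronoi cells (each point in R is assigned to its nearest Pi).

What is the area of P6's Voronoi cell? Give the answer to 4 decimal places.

Area of P6's cell: 147.7394

1. box [0,14]×[0,51]: [(0, 0) (14, 0) (14, 51) (0, 51)]
2. ⊥bis P6·P0 via (8.675,32.915): [(0, 37.7311) (0, 0) (14, 0) (14, 29.9587)]  |A|=473.8287
3. ⊥bis P6·P1 via (5.25,18.925): [(0, 37.7311) (0, 19.0716) (14, 18.6806) (14, 29.9587)]  |A|=209.563
4. ⊥bis P6·P2 via (8.53,30.595): [(1.3159, 37.0006) (0, 37.7311) (0, 19.0716) (14, 18.6806) (14, 25.7381)]  |A|=182.7954
5. ⊥bis P6·P3 via (9.05,19.61): [(1.3159, 37.0006) (0, 37.7311) (0, 19.0716) (7.4702, 18.863) (14, 21.9506) (14, 25.7381)]  |A|=172.1192
6. ⊥bis P6·P4 via (4.005,15.745): [(1.3159, 37.0006) (0, 37.7311) (0, 19.0716) (7.4702, 18.863) (14, 21.9506) (14, 25.7381)]  |A|=172.1192
7. ⊥bis P6·P5 via (6.505,30.88): [(8.9757, 30.1992) (0, 32.6724) (0, 19.0716) (7.4702, 18.863) (14, 21.9506) (14, 25.7381)]  |A|=147.7394
8. canonical 6-gon: [(8.9757, 30.1992) (0, 32.6724) (0, 19.0716) (7.4702, 18.863) (14, 21.9506) (14, 25.7381)]
9. shoelace: 147.7394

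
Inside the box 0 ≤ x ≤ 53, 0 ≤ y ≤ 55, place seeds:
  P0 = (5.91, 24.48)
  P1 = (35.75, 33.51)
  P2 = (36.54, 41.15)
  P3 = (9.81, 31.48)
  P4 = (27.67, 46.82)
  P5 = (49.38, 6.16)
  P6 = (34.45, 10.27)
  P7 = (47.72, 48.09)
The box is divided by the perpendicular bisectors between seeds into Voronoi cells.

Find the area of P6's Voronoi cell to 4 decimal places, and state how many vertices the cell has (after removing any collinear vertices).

Area of P6's cell: 562.6753 (5 vertices)

1. box [0,53]×[0,55]: [(0, 0) (53, 0) (53, 55) (0, 55)]
2. ⊥bis P6·P0 via (20.18,17.375): [(11.529, 0) (53, 0) (53, 55) (38.9134, 55)]  |A|=1527.8332
3. ⊥bis P6·P1 via (35.1,21.89): [(22.7714, 22.5796) (11.529, 0) (53, 0) (53, 20.8887)]  |A|=783.9182
4. ⊥bis P6·P2 via (35.495,25.71): [(22.7714, 22.5796) (11.529, 0) (53, 0) (53, 20.8887)]  |A|=783.9182
5. ⊥bis P6·P3 via (22.13,20.875): [(23.5594, 22.5356) (21.6381, 20.3036) (11.529, 0) (53, 0) (53, 20.8887)]  |A|=782.9965
6. ⊥bis P6·P4 via (31.06,28.545): [(23.5594, 22.5356) (21.6381, 20.3036) (11.529, 0) (53, 0) (53, 20.8887)]  |A|=782.9965
7. ⊥bis P6·P5 via (41.915,8.215): [(45.5191, 21.3072) (23.5594, 22.5356) (21.6381, 20.3036) (11.529, 0) (39.6535, 0)]  |A|=562.6753
8. ⊥bis P6·P7 via (41.085,29.18): [(45.5191, 21.3072) (23.5594, 22.5356) (21.6381, 20.3036) (11.529, 0) (39.6535, 0)]  |A|=562.6753
9. canonical 5-gon: [(45.5191, 21.3072) (23.5594, 22.5356) (21.6381, 20.3036) (11.529, 0) (39.6535, 0)]
10. shoelace: 562.6753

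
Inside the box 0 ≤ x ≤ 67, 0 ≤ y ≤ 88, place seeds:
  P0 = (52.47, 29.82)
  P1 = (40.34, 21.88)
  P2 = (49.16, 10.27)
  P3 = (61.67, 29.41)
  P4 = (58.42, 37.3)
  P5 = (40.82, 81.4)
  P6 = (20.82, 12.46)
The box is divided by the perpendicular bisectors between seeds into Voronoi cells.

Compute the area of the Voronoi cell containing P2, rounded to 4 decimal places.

Area of P2's cell: 512.7089

1. box [0,67]×[0,88]: [(0, 0) (67, 0) (67, 88) (0, 88)]
2. ⊥bis P2·P0 via (50.815,20.045): [(0, 28.6485) (0, 0) (67, 0) (67, 17.3047)]  |A|=1539.4318
3. ⊥bis P2·P1 via (44.75,16.075): [(50.1288, 20.1612) (23.5901, 0) (67, 0) (67, 17.3047)]  |A|=583.5742
4. ⊥bis P2·P3 via (55.415,19.84): [(56.5999, 19.0656) (50.1288, 20.1612) (23.5901, 0) (67, 0) (67, 12.268)]  |A|=557.3828
5. ⊥bis P2·P4 via (53.79,23.785): [(56.5999, 19.0656) (50.1288, 20.1612) (23.5901, 0) (67, 0) (67, 12.268)]  |A|=557.3828
6. ⊥bis P2·P5 via (44.99,45.835): [(56.5999, 19.0656) (50.1288, 20.1612) (23.5901, 0) (67, 0) (67, 12.268)]  |A|=557.3828
7. ⊥bis P2·P6 via (34.99,11.365): [(56.5999, 19.0656) (50.1288, 20.1612) (34.768, 8.4918) (34.1118, 0) (67, 0) (67, 12.268)]  |A|=512.7089
8. canonical 6-gon: [(56.5999, 19.0656) (50.1288, 20.1612) (34.768, 8.4918) (34.1118, 0) (67, 0) (67, 12.268)]
9. shoelace: 512.7089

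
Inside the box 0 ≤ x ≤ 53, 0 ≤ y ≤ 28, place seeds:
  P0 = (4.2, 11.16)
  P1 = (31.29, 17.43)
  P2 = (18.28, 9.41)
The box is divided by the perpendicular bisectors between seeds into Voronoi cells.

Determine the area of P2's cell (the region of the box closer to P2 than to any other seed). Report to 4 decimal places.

1. box [0,53]×[0,28]: [(0, 0) (53, 0) (53, 28) (0, 28)]
2. ⊥bis P2·P0 via (11.24,10.285): [(9.9617, 0) (53, 0) (53, 28) (13.4418, 28)]  |A|=1156.3514
3. ⊥bis P2·P1 via (24.785,13.42): [(9.9617, 0) (33.0577, 0) (15.7972, 28) (13.4418, 28)]  |A|=356.3202
4. canonical 4-gon: [(9.9617, 0) (33.0577, 0) (15.7972, 28) (13.4418, 28)]
5. shoelace: 356.3202

Area of P2's cell: 356.3202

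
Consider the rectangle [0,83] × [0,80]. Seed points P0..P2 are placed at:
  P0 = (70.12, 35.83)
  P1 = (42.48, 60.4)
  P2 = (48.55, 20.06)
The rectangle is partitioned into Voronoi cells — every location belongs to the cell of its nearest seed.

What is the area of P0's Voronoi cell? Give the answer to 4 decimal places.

Area of P0's cell: 1360.5406

1. box [0,83]×[0,80]: [(0, 0) (83, 0) (83, 80) (0, 80)]
2. ⊥bis P0·P1 via (56.3,48.115): [(13.5292, 0) (83, 0) (83, 78.1511)]  |A|=2714.6121
3. ⊥bis P0·P2 via (59.335,27.945): [(49.8738, 40.8859) (79.7658, 0) (83, 0) (83, 78.1511)]  |A|=1360.5406
4. canonical 4-gon: [(49.8738, 40.8859) (79.7658, 0) (83, 0) (83, 78.1511)]
5. shoelace: 1360.5406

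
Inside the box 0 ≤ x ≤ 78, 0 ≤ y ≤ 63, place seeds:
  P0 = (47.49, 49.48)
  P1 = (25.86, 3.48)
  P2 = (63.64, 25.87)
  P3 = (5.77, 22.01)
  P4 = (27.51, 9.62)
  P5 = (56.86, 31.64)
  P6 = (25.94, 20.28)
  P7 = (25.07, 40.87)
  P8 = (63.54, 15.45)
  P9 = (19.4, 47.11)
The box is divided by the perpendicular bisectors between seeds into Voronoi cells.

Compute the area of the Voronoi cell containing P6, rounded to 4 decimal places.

1. box [0,78]×[0,63]: [(0, 0) (78, 0) (78, 63) (0, 63)]
2. ⊥bis P6·P0 via (36.715,34.88): [(0, 61.9762) (0, 0) (78, 0) (78, 4.4111)]  |A|=2589.1038
3. ⊥bis P6·P1 via (25.9,11.88): [(68.1524, 11.6788) (0, 61.9762) (0, 12.0033)]  |A|=1702.8835
4. ⊥bis P6·P2 via (44.79,23.075): [(46.4645, 11.7821) (43.8167, 29.6388) (0, 61.9762) (0, 12.0033)]  |A|=1509.3827
5. ⊥bis P6·P3 via (15.855,21.145): [(15.0648, 11.9316) (46.4645, 11.7821) (43.8167, 29.6388) (18.2048, 48.5408)]  |A|=778.6437
6. ⊥bis P6·P4 via (26.725,14.95): [(15.1778, 13.2493) (45.5829, 17.7274) (43.8167, 29.6388) (18.2048, 48.5408)]  |A|=665.5892
7. ⊥bis P6·P5 via (41.4,25.96): [(15.1778, 13.2493) (44.4841, 17.5656) (38.6465, 33.4545) (18.2048, 48.5408)]  |A|=628.9646
8. ⊥bis P6·P7 via (25.505,30.575): [(16.6317, 30.2001) (15.1778, 13.2493) (44.4841, 17.5656) (39.4874, 31.1658)]  |A|=403.079
9. ⊥bis P6·P8 via (44.74,17.865): [(16.6317, 30.2001) (15.1778, 13.2493) (44.4841, 17.5656) (39.4874, 31.1658)]  |A|=403.079
10. ⊥bis P6·P9 via (22.67,33.695): [(16.6317, 30.2001) (15.1778, 13.2493) (44.4841, 17.5656) (39.4874, 31.1658)]  |A|=403.079
11. canonical 4-gon: [(16.6317, 30.2001) (15.1778, 13.2493) (44.4841, 17.5656) (39.4874, 31.1658)]
12. shoelace: 403.079

Area of P6's cell: 403.0790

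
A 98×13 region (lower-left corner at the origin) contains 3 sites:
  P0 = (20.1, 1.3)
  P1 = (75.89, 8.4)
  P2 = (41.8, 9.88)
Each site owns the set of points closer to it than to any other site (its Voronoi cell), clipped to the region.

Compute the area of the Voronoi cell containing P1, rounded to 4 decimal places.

1. box [0,98]×[0,13]: [(0, 0) (98, 0) (98, 13) (0, 13)]
2. ⊥bis P1·P0 via (47.995,4.85): [(48.6122, 0) (98, 0) (98, 13) (46.9578, 13)]  |A|=652.7948
3. ⊥bis P1·P2 via (58.845,9.14): [(58.4482, 0) (98, 0) (98, 13) (59.0126, 13)]  |A|=510.505
4. canonical 4-gon: [(58.4482, 0) (98, 0) (98, 13) (59.0126, 13)]
5. shoelace: 510.505

Area of P1's cell: 510.5050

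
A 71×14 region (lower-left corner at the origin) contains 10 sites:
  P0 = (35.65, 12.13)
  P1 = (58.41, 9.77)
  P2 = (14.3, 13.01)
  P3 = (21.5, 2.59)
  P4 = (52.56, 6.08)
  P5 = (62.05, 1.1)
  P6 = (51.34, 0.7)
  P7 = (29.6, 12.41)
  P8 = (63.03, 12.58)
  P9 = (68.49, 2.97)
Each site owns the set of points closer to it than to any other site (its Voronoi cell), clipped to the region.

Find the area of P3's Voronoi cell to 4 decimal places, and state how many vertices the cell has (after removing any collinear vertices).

Area of P3's cell: 146.5827 (4 vertices)

1. box [0,71]×[0,14]: [(0, 0) (71, 0) (71, 14) (0, 14)]
2. ⊥bis P3·P0 via (28.575,7.36): [(0, 0) (33.5371, 0) (24.0983, 14) (0, 14)]  |A|=403.448
3. ⊥bis P3·P1 via (39.955,6.18): [(0, 0) (33.5371, 0) (24.0983, 14) (0, 14)]  |A|=403.448
4. ⊥bis P3·P2 via (17.9,7.8): [(6.6117, 0) (33.5371, 0) (24.98, 12.6922)]  |A|=170.8712
5. ⊥bis P3·P4 via (37.03,4.335): [(6.6117, 0) (33.5371, 0) (24.98, 12.6922)]  |A|=170.8712
6. ⊥bis P3·P5 via (41.775,1.845): [(6.6117, 0) (33.5371, 0) (24.98, 12.6922)]  |A|=170.8712
7. ⊥bis P3·P6 via (36.42,1.645): [(6.6117, 0) (33.5371, 0) (24.98, 12.6922)]  |A|=170.8712
8. ⊥bis P3·P7 via (25.55,7.5): [(21.8649, 10.5397) (6.6117, 0) (33.5371, 0) (32.1522, 2.0542)]  |A|=146.5827
9. ⊥bis P3·P8 via (42.265,7.585): [(21.8649, 10.5397) (6.6117, 0) (33.5371, 0) (32.1522, 2.0542)]  |A|=146.5827
10. ⊥bis P3·P9 via (44.995,2.78): [(21.8649, 10.5397) (6.6117, 0) (33.5371, 0) (32.1522, 2.0542)]  |A|=146.5827
11. canonical 4-gon: [(21.8649, 10.5397) (6.6117, 0) (33.5371, 0) (32.1522, 2.0542)]
12. shoelace: 146.5827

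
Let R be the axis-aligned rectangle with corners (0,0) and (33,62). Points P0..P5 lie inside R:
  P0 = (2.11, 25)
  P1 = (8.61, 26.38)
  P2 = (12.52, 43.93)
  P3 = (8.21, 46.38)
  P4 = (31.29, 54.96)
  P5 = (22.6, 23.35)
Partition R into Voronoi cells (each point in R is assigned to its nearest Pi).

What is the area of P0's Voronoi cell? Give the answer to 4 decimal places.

Area of P0's cell: 253.6974

1. box [0,33]×[0,62]: [(0, 0) (33, 0) (33, 62) (0, 62)]
2. ⊥bis P0·P1 via (5.36,25.69): [(0, 50.9364) (0, 0) (10.8142, 0)]  |A|=275.4177
3. ⊥bis P0·P2 via (7.315,34.465): [(2.9923, 36.8421) (0, 38.4877) (0, 0) (10.8142, 0)]  |A|=256.7925
4. ⊥bis P0·P3 via (5.16,35.69): [(3.1129, 36.2741) (0, 37.1622) (0, 0) (10.8142, 0)]  |A|=253.9787
5. ⊥bis P0·P4 via (16.7,39.98): [(3.1129, 36.2741) (0, 37.1622) (0, 0) (10.8142, 0)]  |A|=253.9787
6. ⊥bis P0·P5 via (12.355,24.175): [(10.5199, 1.3862) (3.1129, 36.2741) (0, 37.1622) (0, 0) (10.4083, 0)]  |A|=253.6974
7. canonical 5-gon: [(10.5199, 1.3862) (3.1129, 36.2741) (0, 37.1622) (0, 0) (10.4083, 0)]
8. shoelace: 253.6974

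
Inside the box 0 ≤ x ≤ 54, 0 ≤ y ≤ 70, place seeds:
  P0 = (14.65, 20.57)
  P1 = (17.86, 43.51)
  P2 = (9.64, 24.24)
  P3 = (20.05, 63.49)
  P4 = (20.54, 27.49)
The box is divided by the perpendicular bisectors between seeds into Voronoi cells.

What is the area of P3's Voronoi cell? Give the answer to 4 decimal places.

Area of P3's cell: 938.6177

1. box [0,54]×[0,70]: [(0, 0) (54, 0) (54, 70) (0, 70)]
2. ⊥bis P3·P0 via (17.35,42.03): [(0, 44.2129) (54, 37.4189) (54, 70) (0, 70)]  |A|=1575.9424
3. ⊥bis P3·P1 via (18.955,53.5): [(0, 55.5777) (54, 49.6587) (54, 70) (0, 70)]  |A|=938.6177
4. ⊥bis P3·P2 via (14.845,43.865): [(0, 55.5777) (54, 49.6587) (54, 70) (0, 70)]  |A|=938.6177
5. ⊥bis P3·P4 via (20.295,45.49): [(0, 55.5777) (54, 49.6587) (54, 70) (0, 70)]  |A|=938.6177
6. canonical 4-gon: [(0, 55.5777) (54, 49.6587) (54, 70) (0, 70)]
7. shoelace: 938.6177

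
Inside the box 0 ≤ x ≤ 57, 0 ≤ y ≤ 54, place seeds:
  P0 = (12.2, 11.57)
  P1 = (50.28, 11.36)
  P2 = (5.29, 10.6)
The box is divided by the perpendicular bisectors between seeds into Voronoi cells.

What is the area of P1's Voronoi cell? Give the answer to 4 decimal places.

1. box [0,57]×[0,54]: [(0, 0) (57, 0) (57, 54) (0, 54)]
2. ⊥bis P1·P0 via (31.24,11.465): [(31.1768, 0) (57, 0) (57, 54) (31.4746, 54)]  |A|=1386.4138
3. ⊥bis P1·P2 via (27.785,10.98): [(31.1768, 0) (57, 0) (57, 54) (31.4746, 54)]  |A|=1386.4138
4. canonical 4-gon: [(31.1768, 0) (57, 0) (57, 54) (31.4746, 54)]
5. shoelace: 1386.4138

Area of P1's cell: 1386.4138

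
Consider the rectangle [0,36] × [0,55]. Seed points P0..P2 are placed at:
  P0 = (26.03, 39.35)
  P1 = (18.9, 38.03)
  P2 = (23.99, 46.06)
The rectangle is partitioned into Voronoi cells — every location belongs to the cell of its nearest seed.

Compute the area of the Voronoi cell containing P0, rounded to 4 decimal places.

Area of P0's cell: 457.7438

1. box [0,36]×[0,55]: [(0, 0) (36, 0) (36, 55) (0, 55)]
2. ⊥bis P0·P1 via (22.465,38.69): [(29.6278, 0) (36, 0) (36, 55) (19.4455, 55)]  |A|=630.4847
3. ⊥bis P0·P2 via (25.01,42.705): [(21.8969, 41.7585) (29.6278, 0) (36, 0) (36, 46.0462)]  |A|=457.7438
4. canonical 4-gon: [(21.8969, 41.7585) (29.6278, 0) (36, 0) (36, 46.0462)]
5. shoelace: 457.7438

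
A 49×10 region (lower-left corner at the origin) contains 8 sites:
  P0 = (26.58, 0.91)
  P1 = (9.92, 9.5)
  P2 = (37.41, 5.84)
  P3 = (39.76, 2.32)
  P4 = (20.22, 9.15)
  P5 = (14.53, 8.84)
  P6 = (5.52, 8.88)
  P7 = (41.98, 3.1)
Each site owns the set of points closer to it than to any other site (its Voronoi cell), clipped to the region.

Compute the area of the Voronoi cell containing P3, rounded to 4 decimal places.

1. box [0,49]×[0,10]: [(0, 0) (49, 0) (49, 10) (0, 10)]
2. ⊥bis P3·P0 via (33.17,1.615): [(33.3428, 0) (49, 0) (49, 10) (32.273, 10)]  |A|=161.9213
3. ⊥bis P3·P1 via (24.84,5.91): [(33.3428, 0) (49, 0) (49, 10) (32.273, 10)]  |A|=161.9213
4. ⊥bis P3·P2 via (38.585,4.08): [(33.2848, 0.5415) (33.3428, 0) (49, 0) (49, 10) (47.4524, 10)]  |A|=90.1343
5. ⊥bis P3·P4 via (29.99,5.735): [(33.2848, 0.5415) (33.3428, 0) (49, 0) (49, 10) (47.4524, 10)]  |A|=90.1343
6. ⊥bis P3·P5 via (27.145,5.58): [(33.2848, 0.5415) (33.3428, 0) (49, 0) (49, 10) (47.4524, 10)]  |A|=90.1343
7. ⊥bis P3·P6 via (22.64,5.6): [(33.2848, 0.5415) (33.3428, 0) (49, 0) (49, 10) (47.4524, 10)]  |A|=90.1343
8. ⊥bis P3·P7 via (40.87,2.71): [(40.046, 5.0554) (33.2848, 0.5415) (33.3428, 0) (41.8222, 0)]  |A|=23.3946
9. canonical 4-gon: [(40.046, 5.0554) (33.2848, 0.5415) (33.3428, 0) (41.8222, 0)]
10. shoelace: 23.3946

Area of P3's cell: 23.3946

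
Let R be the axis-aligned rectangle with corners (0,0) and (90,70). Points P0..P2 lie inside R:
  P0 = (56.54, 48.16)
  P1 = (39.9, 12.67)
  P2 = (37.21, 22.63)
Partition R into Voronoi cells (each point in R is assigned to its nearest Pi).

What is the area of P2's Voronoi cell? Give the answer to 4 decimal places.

1. box [0,90]×[0,70]: [(0, 0) (90, 0) (90, 70) (0, 70)]
2. ⊥bis P2·P0 via (46.875,35.395): [(0, 0) (90, 0) (90, 2.743) (1.1706, 70) (0, 70)]  |A|=3312.8
3. ⊥bis P2·P1 via (38.555,17.65): [(0, 7.2371) (61.9621, 23.9718) (1.1706, 70) (0, 70)]  |A|=1971.4036
4. canonical 4-gon: [(0, 7.2371) (61.9621, 23.9718) (1.1706, 70) (0, 70)]
5. shoelace: 1971.4036

Area of P2's cell: 1971.4036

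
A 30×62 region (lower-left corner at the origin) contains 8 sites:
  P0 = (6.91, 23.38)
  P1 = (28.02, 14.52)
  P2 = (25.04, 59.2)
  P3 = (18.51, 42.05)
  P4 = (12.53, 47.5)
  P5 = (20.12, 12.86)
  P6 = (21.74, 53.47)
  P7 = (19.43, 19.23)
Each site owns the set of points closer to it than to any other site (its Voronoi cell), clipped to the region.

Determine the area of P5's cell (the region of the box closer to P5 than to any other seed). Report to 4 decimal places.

1. box [0,30]×[0,62]: [(0, 0) (30, 0) (30, 62) (0, 62)]
2. ⊥bis P5·P0 via (13.515,18.12): [(0, 1.1492) (0, 0) (30, 0) (30, 38.8203)]  |A|=599.5416
3. ⊥bis P5·P1 via (24.07,13.69): [(21.1299, 27.6821) (0, 1.1492) (0, 0) (26.9466, 0)]  |A|=385.11
4. ⊥bis P5·P2 via (22.58,36.03): [(21.1299, 27.6821) (0, 1.1492) (0, 0) (26.9466, 0)]  |A|=385.11
5. ⊥bis P5·P3 via (19.315,27.455): [(21.1563, 27.5566) (21.0242, 27.5493) (0, 1.1492) (0, 0) (26.9466, 0)]  |A|=385.1016
6. ⊥bis P5·P4 via (16.325,30.18): [(21.1563, 27.5566) (21.0242, 27.5493) (0, 1.1492) (0, 0) (26.9466, 0)]  |A|=385.1016
7. ⊥bis P5·P6 via (20.93,33.165): [(21.1563, 27.5566) (21.0242, 27.5493) (0, 1.1492) (0, 0) (26.9466, 0)]  |A|=385.1016
8. ⊥bis P5·P7 via (19.775,16.045): [(23.4906, 16.4475) (11.1156, 15.107) (0, 1.1492) (0, 0) (26.9466, 0)]  |A|=314.0136
9. canonical 5-gon: [(23.4906, 16.4475) (11.1156, 15.107) (0, 1.1492) (0, 0) (26.9466, 0)]
10. shoelace: 314.0136

Area of P5's cell: 314.0136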